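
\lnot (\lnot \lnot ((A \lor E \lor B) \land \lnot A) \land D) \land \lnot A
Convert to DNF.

(\lnot A \land \lnot E \land \lnot B) \lor (\lnot D \land \lnot A)

\lnot (\lnot \lnot ((A \lor E \lor B) \land \lnot A) \land D) \land \lnot A
= (\lnot \lnot \lnot ((A \lor E \lor B) \land \lnot A) \lor \lnot D) \land \lnot A   (De Morgan)
= (\lnot ((A \lor E \lor B) \land \lnot A) \lor \lnot D) \land \lnot A   (double negation)
= (\lnot (A \lor E \lor B) \lor \lnot \lnot A \lor \lnot D) \land \lnot A   (De Morgan)
= ((\lnot A \land \lnot E \land \lnot B) \lor \lnot \lnot A \lor \lnot D) \land \lnot A   (De Morgan)
= ((\lnot A \land \lnot E \land \lnot B) \lor A \lor \lnot D) \land \lnot A   (double negation)
= (\lnot A \land \lnot E \land \lnot B \land \lnot A) \lor (A \land \lnot A) \lor (\lnot D \land \lnot A)   (distribute \land over \lor)
= (\lnot A \land \lnot E \land \lnot B) \lor (\lnot D \land \lnot A)   (simplify)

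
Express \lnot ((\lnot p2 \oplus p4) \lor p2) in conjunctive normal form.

(p2 \lor p4) \land \lnot p2

\lnot ((\lnot p2 \oplus p4) \lor p2)
= \lnot (((\lnot p2 \lor p4) \land \lnot (\lnot p2 \land p4)) \lor p2)   [expand \oplus]
= \lnot ((\lnot p2 \lor p4) \land \lnot (\lnot p2 \land p4)) \land \lnot p2   [De Morgan]
= (\lnot (\lnot p2 \lor p4) \lor \lnot \lnot (\lnot p2 \land p4)) \land \lnot p2   [De Morgan]
= ((\lnot \lnot p2 \land \lnot p4) \lor \lnot \lnot (\lnot p2 \land p4)) \land \lnot p2   [De Morgan]
= ((p2 \land \lnot p4) \lor \lnot \lnot (\lnot p2 \land p4)) \land \lnot p2   [double negation]
= ((p2 \land \lnot p4) \lor (\lnot p2 \land p4)) \land \lnot p2   [double negation]
= (p2 \lor \lnot p2) \land (p2 \lor p4) \land (\lnot p4 \lor \lnot p2) \land (\lnot p4 \lor p4) \land \lnot p2   [distribute \lor over \land]
= (p2 \lor p4) \land \lnot p2   [simplify]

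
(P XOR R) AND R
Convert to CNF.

(P XOR R) AND R
≡ (P OR R) AND NOT (P AND R) AND R   — expand XOR
≡ (P OR R) AND (NOT P OR NOT R) AND R   — De Morgan
≡ (NOT P OR NOT R) AND R   — simplify

(NOT P OR NOT R) AND R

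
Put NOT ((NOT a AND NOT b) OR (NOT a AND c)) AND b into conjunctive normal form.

NOT ((NOT a AND NOT b) OR (NOT a AND c)) AND b
≡ NOT (NOT a AND NOT b) AND NOT (NOT a AND c) AND b   (De Morgan)
≡ (NOT NOT a OR NOT NOT b) AND NOT (NOT a AND c) AND b   (De Morgan)
≡ (a OR NOT NOT b) AND NOT (NOT a AND c) AND b   (double negation)
≡ (a OR b) AND NOT (NOT a AND c) AND b   (double negation)
≡ (a OR b) AND (NOT NOT a OR NOT c) AND b   (De Morgan)
≡ (a OR b) AND (a OR NOT c) AND b   (double negation)
≡ (a OR NOT c) AND b   (simplify)

(a OR NOT c) AND b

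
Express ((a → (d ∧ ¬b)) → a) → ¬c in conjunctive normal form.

((a → (d ∧ ¬b)) → a) → ¬c
≡ ¬((a → (d ∧ ¬b)) → a) ∨ ¬c   (eliminate →)
≡ ¬(¬(a → (d ∧ ¬b)) ∨ a) ∨ ¬c   (eliminate →)
≡ ¬(¬(¬a ∨ (d ∧ ¬b)) ∨ a) ∨ ¬c   (eliminate →)
≡ (¬¬(¬a ∨ (d ∧ ¬b)) ∧ ¬a) ∨ ¬c   (De Morgan)
≡ ((¬a ∨ (d ∧ ¬b)) ∧ ¬a) ∨ ¬c   (double negation)
≡ (¬a ∨ d ∨ ¬c) ∧ (¬a ∨ ¬b ∨ ¬c) ∧ (¬a ∨ ¬c)   (distribute ∨ over ∧)
≡ ¬a ∨ ¬c   (simplify)

¬a ∨ ¬c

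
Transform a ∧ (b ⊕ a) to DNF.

a ∧ (b ⊕ a)
≡ a ∧ ((b ∧ ¬a) ∨ (¬b ∧ a))   [expand ⊕]
≡ (a ∧ b ∧ ¬a) ∨ (a ∧ ¬b ∧ a)   [distribute ∧ over ∨]
≡ a ∧ ¬b   [simplify]

a ∧ ¬b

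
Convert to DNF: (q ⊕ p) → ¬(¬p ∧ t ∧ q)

(q ⊕ p) → ¬(¬p ∧ t ∧ q)
= ¬(q ⊕ p) ∨ ¬(¬p ∧ t ∧ q)   [eliminate →]
= ¬((q ∧ ¬p) ∨ (¬q ∧ p)) ∨ ¬(¬p ∧ t ∧ q)   [expand ⊕]
= (¬(q ∧ ¬p) ∧ ¬(¬q ∧ p)) ∨ ¬(¬p ∧ t ∧ q)   [De Morgan]
= ((¬q ∨ ¬¬p) ∧ ¬(¬q ∧ p)) ∨ ¬(¬p ∧ t ∧ q)   [De Morgan]
= ((¬q ∨ p) ∧ ¬(¬q ∧ p)) ∨ ¬(¬p ∧ t ∧ q)   [double negation]
= ((¬q ∨ p) ∧ (¬¬q ∨ ¬p)) ∨ ¬(¬p ∧ t ∧ q)   [De Morgan]
= ((¬q ∨ p) ∧ (q ∨ ¬p)) ∨ ¬(¬p ∧ t ∧ q)   [double negation]
= ((¬q ∨ p) ∧ (q ∨ ¬p)) ∨ ¬¬p ∨ ¬t ∨ ¬q   [De Morgan]
= ((¬q ∨ p) ∧ (q ∨ ¬p)) ∨ p ∨ ¬t ∨ ¬q   [double negation]
= (¬q ∧ q) ∨ (¬q ∧ ¬p) ∨ (p ∧ q) ∨ (p ∧ ¬p) ∨ p ∨ ¬t ∨ ¬q   [distribute ∧ over ∨]
= p ∨ ¬t ∨ ¬q   [simplify]

p ∨ ¬t ∨ ¬q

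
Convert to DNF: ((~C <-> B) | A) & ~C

(B & ~C) | (A & ~C)

((~C <-> B) | A) & ~C
= (((~C -> B) & (B -> ~C)) | A) & ~C   (eliminate <->)
= (((~~C | B) & (B -> ~C)) | A) & ~C   (eliminate ->)
= (((~~C | B) & (~B | ~C)) | A) & ~C   (eliminate ->)
= (((C | B) & (~B | ~C)) | A) & ~C   (double negation)
= (C & ~B & ~C) | (C & ~C & ~C) | (B & ~B & ~C) | (B & ~C & ~C) | (A & ~C)   (distribute & over |)
= (B & ~C) | (A & ~C)   (simplify)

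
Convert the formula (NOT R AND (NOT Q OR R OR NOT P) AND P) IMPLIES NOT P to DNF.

R OR (Q AND NOT R AND P) OR NOT P

(NOT R AND (NOT Q OR R OR NOT P) AND P) IMPLIES NOT P
≡ NOT (NOT R AND (NOT Q OR R OR NOT P) AND P) OR NOT P   (eliminate IMPLIES)
≡ NOT NOT R OR NOT (NOT Q OR R OR NOT P) OR NOT P OR NOT P   (De Morgan)
≡ R OR NOT (NOT Q OR R OR NOT P) OR NOT P OR NOT P   (double negation)
≡ R OR (NOT NOT Q AND NOT R AND NOT NOT P) OR NOT P OR NOT P   (De Morgan)
≡ R OR (Q AND NOT R AND NOT NOT P) OR NOT P OR NOT P   (double negation)
≡ R OR (Q AND NOT R AND P) OR NOT P OR NOT P   (double negation)
≡ R OR (Q AND NOT R AND P) OR NOT P   (simplify)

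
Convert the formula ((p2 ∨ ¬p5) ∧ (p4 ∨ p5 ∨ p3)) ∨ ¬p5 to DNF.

((p2 ∨ ¬p5) ∧ (p4 ∨ p5 ∨ p3)) ∨ ¬p5
≡ (p2 ∧ p4) ∨ (p2 ∧ p5) ∨ (p2 ∧ p3) ∨ (¬p5 ∧ p4) ∨ (¬p5 ∧ p5) ∨ (¬p5 ∧ p3) ∨ ¬p5   [distribute ∧ over ∨]
≡ (p2 ∧ p4) ∨ (p2 ∧ p5) ∨ (p2 ∧ p3) ∨ ¬p5   [simplify]

(p2 ∧ p4) ∨ (p2 ∧ p5) ∨ (p2 ∧ p3) ∨ ¬p5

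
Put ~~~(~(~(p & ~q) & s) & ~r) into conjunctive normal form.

(~p | q | r) & (s | r)

~~~(~(~(p & ~q) & s) & ~r)
⇔ ~(~(~(p & ~q) & s) & ~r)   — double negation
⇔ ~~(~(p & ~q) & s) | ~~r   — De Morgan
⇔ (~(p & ~q) & s) | ~~r   — double negation
⇔ ((~p | ~~q) & s) | ~~r   — De Morgan
⇔ ((~p | q) & s) | ~~r   — double negation
⇔ ((~p | q) & s) | r   — double negation
⇔ (~p | q | r) & (s | r)   — distribute | over &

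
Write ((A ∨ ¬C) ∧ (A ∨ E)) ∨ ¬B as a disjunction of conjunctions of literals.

A ∨ (¬C ∧ E) ∨ ¬B

((A ∨ ¬C) ∧ (A ∨ E)) ∨ ¬B
= (A ∧ A) ∨ (A ∧ E) ∨ (¬C ∧ A) ∨ (¬C ∧ E) ∨ ¬B   [distribute ∧ over ∨]
= A ∨ (¬C ∧ E) ∨ ¬B   [simplify]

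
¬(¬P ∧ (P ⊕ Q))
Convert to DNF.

¬(¬P ∧ (P ⊕ Q))
≡ ¬(¬P ∧ ((P ∧ ¬Q) ∨ (¬P ∧ Q)))   — expand ⊕
≡ ¬¬P ∨ ¬((P ∧ ¬Q) ∨ (¬P ∧ Q))   — De Morgan
≡ P ∨ ¬((P ∧ ¬Q) ∨ (¬P ∧ Q))   — double negation
≡ P ∨ (¬(P ∧ ¬Q) ∧ ¬(¬P ∧ Q))   — De Morgan
≡ P ∨ ((¬P ∨ ¬¬Q) ∧ ¬(¬P ∧ Q))   — De Morgan
≡ P ∨ ((¬P ∨ Q) ∧ ¬(¬P ∧ Q))   — double negation
≡ P ∨ ((¬P ∨ Q) ∧ (¬¬P ∨ ¬Q))   — De Morgan
≡ P ∨ ((¬P ∨ Q) ∧ (P ∨ ¬Q))   — double negation
≡ P ∨ (¬P ∧ P) ∨ (¬P ∧ ¬Q) ∨ (Q ∧ P) ∨ (Q ∧ ¬Q)   — distribute ∧ over ∨
≡ P ∨ (¬P ∧ ¬Q)   — simplify

P ∨ (¬P ∧ ¬Q)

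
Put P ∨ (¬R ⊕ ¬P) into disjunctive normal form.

P ∨ (¬R ⊕ ¬P)
≡ P ∨ (¬R ∧ ¬¬P) ∨ (¬¬R ∧ ¬P)   — expand ⊕
≡ P ∨ (¬R ∧ P) ∨ (¬¬R ∧ ¬P)   — double negation
≡ P ∨ (¬R ∧ P) ∨ (R ∧ ¬P)   — double negation
≡ P ∨ (R ∧ ¬P)   — simplify

P ∨ (R ∧ ¬P)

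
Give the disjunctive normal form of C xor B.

(C & ~B) | (~C & B)

C xor B
⇔ (C & ~B) | (~C & B)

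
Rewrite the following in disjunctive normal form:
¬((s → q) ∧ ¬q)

(s ∧ ¬q) ∨ q

¬((s → q) ∧ ¬q)
= ¬((¬s ∨ q) ∧ ¬q)   [eliminate →]
= ¬(¬s ∨ q) ∨ ¬¬q   [De Morgan]
= (¬¬s ∧ ¬q) ∨ ¬¬q   [De Morgan]
= (s ∧ ¬q) ∨ ¬¬q   [double negation]
= (s ∧ ¬q) ∨ q   [double negation]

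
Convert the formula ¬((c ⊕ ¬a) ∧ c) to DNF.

(¬a ∧ c) ∨ ¬c

¬((c ⊕ ¬a) ∧ c)
= ¬(((c ∧ ¬¬a) ∨ (¬c ∧ ¬a)) ∧ c)   [expand ⊕]
= ¬((c ∧ ¬¬a) ∨ (¬c ∧ ¬a)) ∨ ¬c   [De Morgan]
= (¬(c ∧ ¬¬a) ∧ ¬(¬c ∧ ¬a)) ∨ ¬c   [De Morgan]
= ((¬c ∨ ¬¬¬a) ∧ ¬(¬c ∧ ¬a)) ∨ ¬c   [De Morgan]
= ((¬c ∨ ¬a) ∧ ¬(¬c ∧ ¬a)) ∨ ¬c   [double negation]
= ((¬c ∨ ¬a) ∧ (¬¬c ∨ ¬¬a)) ∨ ¬c   [De Morgan]
= ((¬c ∨ ¬a) ∧ (c ∨ ¬¬a)) ∨ ¬c   [double negation]
= ((¬c ∨ ¬a) ∧ (c ∨ a)) ∨ ¬c   [double negation]
= (¬c ∧ c) ∨ (¬c ∧ a) ∨ (¬a ∧ c) ∨ (¬a ∧ a) ∨ ¬c   [distribute ∧ over ∨]
= (¬a ∧ c) ∨ ¬c   [simplify]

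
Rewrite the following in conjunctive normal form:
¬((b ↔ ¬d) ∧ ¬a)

(b ∨ ¬d ∨ a) ∧ (d ∨ ¬b ∨ a)

¬((b ↔ ¬d) ∧ ¬a)
⇔ ¬((b → ¬d) ∧ (¬d → b) ∧ ¬a)   — eliminate ↔
⇔ ¬((¬b ∨ ¬d) ∧ (¬d → b) ∧ ¬a)   — eliminate →
⇔ ¬((¬b ∨ ¬d) ∧ (¬¬d ∨ b) ∧ ¬a)   — eliminate →
⇔ ¬(¬b ∨ ¬d) ∨ ¬(¬¬d ∨ b) ∨ ¬¬a   — De Morgan
⇔ (¬¬b ∧ ¬¬d) ∨ ¬(¬¬d ∨ b) ∨ ¬¬a   — De Morgan
⇔ (b ∧ ¬¬d) ∨ ¬(¬¬d ∨ b) ∨ ¬¬a   — double negation
⇔ (b ∧ d) ∨ ¬(¬¬d ∨ b) ∨ ¬¬a   — double negation
⇔ (b ∧ d) ∨ (¬¬¬d ∧ ¬b) ∨ ¬¬a   — De Morgan
⇔ (b ∧ d) ∨ (¬d ∧ ¬b) ∨ ¬¬a   — double negation
⇔ (b ∧ d) ∨ (¬d ∧ ¬b) ∨ a   — double negation
⇔ (b ∨ ¬d ∨ a) ∧ (b ∨ ¬b ∨ a) ∧ (d ∨ ¬d ∨ a) ∧ (d ∨ ¬b ∨ a)   — distribute ∨ over ∧
⇔ (b ∨ ¬d ∨ a) ∧ (d ∨ ¬b ∨ a)   — simplify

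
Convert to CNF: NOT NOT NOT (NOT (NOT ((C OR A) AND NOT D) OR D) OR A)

NOT NOT NOT (NOT (NOT ((C OR A) AND NOT D) OR D) OR A)
≡ NOT (NOT (NOT ((C OR A) AND NOT D) OR D) OR A)   [double negation]
≡ NOT NOT (NOT ((C OR A) AND NOT D) OR D) AND NOT A   [De Morgan]
≡ (NOT ((C OR A) AND NOT D) OR D) AND NOT A   [double negation]
≡ (NOT (C OR A) OR NOT NOT D OR D) AND NOT A   [De Morgan]
≡ ((NOT C AND NOT A) OR NOT NOT D OR D) AND NOT A   [De Morgan]
≡ ((NOT C AND NOT A) OR D OR D) AND NOT A   [double negation]
≡ (NOT C OR D OR D) AND (NOT A OR D OR D) AND NOT A   [distribute OR over AND]
≡ (NOT C OR D) AND NOT A   [simplify]

(NOT C OR D) AND NOT A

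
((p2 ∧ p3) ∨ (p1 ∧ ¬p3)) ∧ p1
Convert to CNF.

(p2 ∨ ¬p3) ∧ p1

((p2 ∧ p3) ∨ (p1 ∧ ¬p3)) ∧ p1
⇔ (p2 ∨ p1) ∧ (p2 ∨ ¬p3) ∧ (p3 ∨ p1) ∧ (p3 ∨ ¬p3) ∧ p1   [distribute ∨ over ∧]
⇔ (p2 ∨ ¬p3) ∧ p1   [simplify]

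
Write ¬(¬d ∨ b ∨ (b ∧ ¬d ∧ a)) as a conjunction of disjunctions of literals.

d ∧ ¬b

¬(¬d ∨ b ∨ (b ∧ ¬d ∧ a))
⇔ ¬¬d ∧ ¬b ∧ ¬(b ∧ ¬d ∧ a)
⇔ d ∧ ¬b ∧ ¬(b ∧ ¬d ∧ a)
⇔ d ∧ ¬b ∧ (¬b ∨ ¬¬d ∨ ¬a)
⇔ d ∧ ¬b ∧ (¬b ∨ d ∨ ¬a)
⇔ d ∧ ¬b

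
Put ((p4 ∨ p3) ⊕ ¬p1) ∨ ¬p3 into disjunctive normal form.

((p4 ∨ p3) ⊕ ¬p1) ∨ ¬p3
≡ ((p4 ∨ p3) ∧ ¬¬p1) ∨ (¬(p4 ∨ p3) ∧ ¬p1) ∨ ¬p3   [expand ⊕]
≡ ((p4 ∨ p3) ∧ p1) ∨ (¬(p4 ∨ p3) ∧ ¬p1) ∨ ¬p3   [double negation]
≡ ((p4 ∨ p3) ∧ p1) ∨ (¬p4 ∧ ¬p3 ∧ ¬p1) ∨ ¬p3   [De Morgan]
≡ (p4 ∧ p1) ∨ (p3 ∧ p1) ∨ (¬p4 ∧ ¬p3 ∧ ¬p1) ∨ ¬p3   [distribute ∧ over ∨]
≡ (p4 ∧ p1) ∨ (p3 ∧ p1) ∨ ¬p3   [simplify]

(p4 ∧ p1) ∨ (p3 ∧ p1) ∨ ¬p3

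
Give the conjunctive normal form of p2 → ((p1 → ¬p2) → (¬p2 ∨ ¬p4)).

p2 → ((p1 → ¬p2) → (¬p2 ∨ ¬p4))
= ¬p2 ∨ ((p1 → ¬p2) → (¬p2 ∨ ¬p4))   [eliminate →]
= ¬p2 ∨ ¬(p1 → ¬p2) ∨ ¬p2 ∨ ¬p4   [eliminate →]
= ¬p2 ∨ ¬(¬p1 ∨ ¬p2) ∨ ¬p2 ∨ ¬p4   [eliminate →]
= ¬p2 ∨ (¬¬p1 ∧ ¬¬p2) ∨ ¬p2 ∨ ¬p4   [De Morgan]
= ¬p2 ∨ (p1 ∧ ¬¬p2) ∨ ¬p2 ∨ ¬p4   [double negation]
= ¬p2 ∨ (p1 ∧ p2) ∨ ¬p2 ∨ ¬p4   [double negation]
= (¬p2 ∨ p1 ∨ ¬p2 ∨ ¬p4) ∧ (¬p2 ∨ p2 ∨ ¬p2 ∨ ¬p4)   [distribute ∨ over ∧]
= ¬p2 ∨ p1 ∨ ¬p4   [simplify]

¬p2 ∨ p1 ∨ ¬p4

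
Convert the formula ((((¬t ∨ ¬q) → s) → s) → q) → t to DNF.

((((¬t ∨ ¬q) → s) → s) → q) → t
⇔ ¬((((¬t ∨ ¬q) → s) → s) → q) ∨ t   (eliminate →)
⇔ ¬(¬(((¬t ∨ ¬q) → s) → s) ∨ q) ∨ t   (eliminate →)
⇔ ¬(¬(¬((¬t ∨ ¬q) → s) ∨ s) ∨ q) ∨ t   (eliminate →)
⇔ ¬(¬(¬(¬(¬t ∨ ¬q) ∨ s) ∨ s) ∨ q) ∨ t   (eliminate →)
⇔ (¬¬(¬(¬(¬t ∨ ¬q) ∨ s) ∨ s) ∧ ¬q) ∨ t   (De Morgan)
⇔ ((¬(¬(¬t ∨ ¬q) ∨ s) ∨ s) ∧ ¬q) ∨ t   (double negation)
⇔ (((¬¬(¬t ∨ ¬q) ∧ ¬s) ∨ s) ∧ ¬q) ∨ t   (De Morgan)
⇔ ((((¬t ∨ ¬q) ∧ ¬s) ∨ s) ∧ ¬q) ∨ t   (double negation)
⇔ (¬t ∧ ¬s ∧ ¬q) ∨ (¬q ∧ ¬s ∧ ¬q) ∨ (s ∧ ¬q) ∨ t   (distribute ∧ over ∨)
⇔ (¬q ∧ ¬s) ∨ (s ∧ ¬q) ∨ t   (simplify)

(¬q ∧ ¬s) ∨ (s ∧ ¬q) ∨ t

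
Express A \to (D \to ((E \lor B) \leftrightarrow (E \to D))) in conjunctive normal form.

A \to (D \to ((E \lor B) \leftrightarrow (E \to D)))
⇔ \lnot A \lor (D \to ((E \lor B) \leftrightarrow (E \to D)))   — eliminate \to
⇔ \lnot A \lor \lnot D \lor ((E \lor B) \leftrightarrow (E \to D))   — eliminate \to
⇔ \lnot A \lor \lnot D \lor (((E \lor B) \to (E \to D)) \land ((E \to D) \to (E \lor B)))   — eliminate \leftrightarrow
⇔ \lnot A \lor \lnot D \lor ((\lnot (E \lor B) \lor (E \to D)) \land ((E \to D) \to (E \lor B)))   — eliminate \to
⇔ \lnot A \lor \lnot D \lor ((\lnot (E \lor B) \lor \lnot E \lor D) \land ((E \to D) \to (E \lor B)))   — eliminate \to
⇔ \lnot A \lor \lnot D \lor ((\lnot (E \lor B) \lor \lnot E \lor D) \land (\lnot (E \to D) \lor E \lor B))   — eliminate \to
⇔ \lnot A \lor \lnot D \lor ((\lnot (E \lor B) \lor \lnot E \lor D) \land (\lnot (\lnot E \lor D) \lor E \lor B))   — eliminate \to
⇔ \lnot A \lor \lnot D \lor (((\lnot E \land \lnot B) \lor \lnot E \lor D) \land (\lnot (\lnot E \lor D) \lor E \lor B))   — De Morgan
⇔ \lnot A \lor \lnot D \lor (((\lnot E \land \lnot B) \lor \lnot E \lor D) \land ((\lnot \lnot E \land \lnot D) \lor E \lor B))   — De Morgan
⇔ \lnot A \lor \lnot D \lor (((\lnot E \land \lnot B) \lor \lnot E \lor D) \land ((E \land \lnot D) \lor E \lor B))   — double negation
⇔ (\lnot A \lor \lnot D \lor \lnot E \lor \lnot E \lor D) \land (\lnot A \lor \lnot D \lor \lnot B \lor \lnot E \lor D) \land (\lnot A \lor \lnot D \lor E \lor E \lor B) \land (\lnot A \lor \lnot D \lor \lnot D \lor E \lor B)   — distribute \lor over \land
⇔ \lnot A \lor \lnot D \lor E \lor B   — simplify

\lnot A \lor \lnot D \lor E \lor B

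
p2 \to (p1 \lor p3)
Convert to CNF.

\lnot p2 \lor p1 \lor p3

p2 \to (p1 \lor p3)
≡ \lnot p2 \lor p1 \lor p3   (eliminate \to)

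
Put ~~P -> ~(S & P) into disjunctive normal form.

~P | ~S

~~P -> ~(S & P)
= ~~~P | ~(S & P)   [eliminate ->]
= ~P | ~(S & P)   [double negation]
= ~P | ~S | ~P   [De Morgan]
= ~P | ~S   [simplify]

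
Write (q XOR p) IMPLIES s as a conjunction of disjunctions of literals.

(q XOR p) IMPLIES s
≡ NOT (q XOR p) OR s   [eliminate IMPLIES]
≡ NOT ((q OR p) AND NOT (q AND p)) OR s   [expand XOR]
≡ NOT (q OR p) OR NOT NOT (q AND p) OR s   [De Morgan]
≡ (NOT q AND NOT p) OR NOT NOT (q AND p) OR s   [De Morgan]
≡ (NOT q AND NOT p) OR (q AND p) OR s   [double negation]
≡ (NOT q OR q OR s) AND (NOT q OR p OR s) AND (NOT p OR q OR s) AND (NOT p OR p OR s)   [distribute OR over AND]
≡ (NOT q OR p OR s) AND (NOT p OR q OR s)   [simplify]

(NOT q OR p OR s) AND (NOT p OR q OR s)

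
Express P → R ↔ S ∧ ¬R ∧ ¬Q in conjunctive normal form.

(P ∨ S) ∧ (P ∨ ¬Q) ∧ ¬R ∧ (¬S ∨ R ∨ Q ∨ ¬P)

P → R ↔ S ∧ ¬R ∧ ¬Q
≡ ((P → R) → S ∧ ¬R ∧ ¬Q) ∧ (S ∧ ¬R ∧ ¬Q → (P → R))   (eliminate ↔)
≡ (¬(P → R) ∨ S ∧ ¬R ∧ ¬Q) ∧ (S ∧ ¬R ∧ ¬Q → (P → R))   (eliminate →)
≡ (¬(¬P ∨ R) ∨ S ∧ ¬R ∧ ¬Q) ∧ (S ∧ ¬R ∧ ¬Q → (P → R))   (eliminate →)
≡ (¬(¬P ∨ R) ∨ S ∧ ¬R ∧ ¬Q) ∧ (¬(S ∧ ¬R ∧ ¬Q) ∨ (P → R))   (eliminate →)
≡ (¬(¬P ∨ R) ∨ S ∧ ¬R ∧ ¬Q) ∧ (¬(S ∧ ¬R ∧ ¬Q) ∨ ¬P ∨ R)   (eliminate →)
≡ (¬¬P ∧ ¬R ∨ S ∧ ¬R ∧ ¬Q) ∧ (¬(S ∧ ¬R ∧ ¬Q) ∨ ¬P ∨ R)   (De Morgan)
≡ (P ∧ ¬R ∨ S ∧ ¬R ∧ ¬Q) ∧ (¬(S ∧ ¬R ∧ ¬Q) ∨ ¬P ∨ R)   (double negation)
≡ (P ∧ ¬R ∨ S ∧ ¬R ∧ ¬Q) ∧ (¬S ∨ ¬¬R ∨ ¬¬Q ∨ ¬P ∨ R)   (De Morgan)
≡ (P ∧ ¬R ∨ S ∧ ¬R ∧ ¬Q) ∧ (¬S ∨ R ∨ ¬¬Q ∨ ¬P ∨ R)   (double negation)
≡ (P ∧ ¬R ∨ S ∧ ¬R ∧ ¬Q) ∧ (¬S ∨ R ∨ Q ∨ ¬P ∨ R)   (double negation)
≡ (P ∨ S) ∧ (P ∨ ¬R) ∧ (P ∨ ¬Q) ∧ (¬R ∨ S) ∧ (¬R ∨ ¬R) ∧ (¬R ∨ ¬Q) ∧ (¬S ∨ R ∨ Q ∨ ¬P ∨ R)   (distribute ∨ over ∧)
≡ (P ∨ S) ∧ (P ∨ ¬Q) ∧ ¬R ∧ (¬S ∨ R ∨ Q ∨ ¬P)   (simplify)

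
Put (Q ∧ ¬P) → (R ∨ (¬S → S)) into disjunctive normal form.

(Q ∧ ¬P) → (R ∨ (¬S → S))
≡ ¬(Q ∧ ¬P) ∨ R ∨ (¬S → S)   [eliminate →]
≡ ¬(Q ∧ ¬P) ∨ R ∨ ¬¬S ∨ S   [eliminate →]
≡ ¬Q ∨ ¬¬P ∨ R ∨ ¬¬S ∨ S   [De Morgan]
≡ ¬Q ∨ P ∨ R ∨ ¬¬S ∨ S   [double negation]
≡ ¬Q ∨ P ∨ R ∨ S ∨ S   [double negation]
≡ ¬Q ∨ P ∨ R ∨ S   [simplify]

¬Q ∨ P ∨ R ∨ S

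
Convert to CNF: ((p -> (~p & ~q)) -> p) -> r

((p -> (~p & ~q)) -> p) -> r
≡ ~((p -> (~p & ~q)) -> p) | r
≡ ~(~(p -> (~p & ~q)) | p) | r
≡ ~(~(~p | (~p & ~q)) | p) | r
≡ (~~(~p | (~p & ~q)) & ~p) | r
≡ ((~p | (~p & ~q)) & ~p) | r
≡ (~p | ~p | r) & (~p | ~q | r) & (~p | r)
≡ ~p | r

~p | r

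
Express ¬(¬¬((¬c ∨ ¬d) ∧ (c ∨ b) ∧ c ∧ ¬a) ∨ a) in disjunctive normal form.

(c ∧ d ∧ ¬a) ∨ (¬c ∧ ¬a)

¬(¬¬((¬c ∨ ¬d) ∧ (c ∨ b) ∧ c ∧ ¬a) ∨ a)
⇔ ¬¬¬((¬c ∨ ¬d) ∧ (c ∨ b) ∧ c ∧ ¬a) ∧ ¬a   (De Morgan)
⇔ ¬((¬c ∨ ¬d) ∧ (c ∨ b) ∧ c ∧ ¬a) ∧ ¬a   (double negation)
⇔ (¬(¬c ∨ ¬d) ∨ ¬(c ∨ b) ∨ ¬c ∨ ¬¬a) ∧ ¬a   (De Morgan)
⇔ ((¬¬c ∧ ¬¬d) ∨ ¬(c ∨ b) ∨ ¬c ∨ ¬¬a) ∧ ¬a   (De Morgan)
⇔ ((c ∧ ¬¬d) ∨ ¬(c ∨ b) ∨ ¬c ∨ ¬¬a) ∧ ¬a   (double negation)
⇔ ((c ∧ d) ∨ ¬(c ∨ b) ∨ ¬c ∨ ¬¬a) ∧ ¬a   (double negation)
⇔ ((c ∧ d) ∨ (¬c ∧ ¬b) ∨ ¬c ∨ ¬¬a) ∧ ¬a   (De Morgan)
⇔ ((c ∧ d) ∨ (¬c ∧ ¬b) ∨ ¬c ∨ a) ∧ ¬a   (double negation)
⇔ (c ∧ d ∧ ¬a) ∨ (¬c ∧ ¬b ∧ ¬a) ∨ (¬c ∧ ¬a) ∨ (a ∧ ¬a)   (distribute ∧ over ∨)
⇔ (c ∧ d ∧ ¬a) ∨ (¬c ∧ ¬a)   (simplify)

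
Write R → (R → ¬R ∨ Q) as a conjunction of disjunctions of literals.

R → (R → ¬R ∨ Q)
⇔ ¬R ∨ (R → ¬R ∨ Q)   (eliminate →)
⇔ ¬R ∨ ¬R ∨ ¬R ∨ Q   (eliminate →)
⇔ ¬R ∨ Q   (simplify)

¬R ∨ Q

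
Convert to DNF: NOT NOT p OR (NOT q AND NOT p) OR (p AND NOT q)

p OR (NOT q AND NOT p)

NOT NOT p OR (NOT q AND NOT p) OR (p AND NOT q)
≡ p OR (NOT q AND NOT p) OR (p AND NOT q)   — double negation
≡ p OR (NOT q AND NOT p)   — simplify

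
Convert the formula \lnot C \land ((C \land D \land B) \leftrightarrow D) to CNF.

\lnot C \land ((C \land D \land B) \leftrightarrow D)
= \lnot C \land ((C \land D \land B) \to D) \land (D \to (C \land D \land B))   [eliminate \leftrightarrow]
= \lnot C \land (\lnot (C \land D \land B) \lor D) \land (D \to (C \land D \land B))   [eliminate \to]
= \lnot C \land (\lnot (C \land D \land B) \lor D) \land (\lnot D \lor (C \land D \land B))   [eliminate \to]
= \lnot C \land (\lnot C \lor \lnot D \lor \lnot B \lor D) \land (\lnot D \lor (C \land D \land B))   [De Morgan]
= \lnot C \land (\lnot C \lor \lnot D \lor \lnot B \lor D) \land (\lnot D \lor C) \land (\lnot D \lor D) \land (\lnot D \lor B)   [distribute \lor over \land]
= \lnot C \land (\lnot D \lor C) \land (\lnot D \lor B)   [simplify]

\lnot C \land (\lnot D \lor C) \land (\lnot D \lor B)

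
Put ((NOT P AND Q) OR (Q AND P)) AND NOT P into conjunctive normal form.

Q AND NOT P

((NOT P AND Q) OR (Q AND P)) AND NOT P
≡ (NOT P OR Q) AND (NOT P OR P) AND (Q OR Q) AND (Q OR P) AND NOT P   — distribute OR over AND
≡ Q AND NOT P   — simplify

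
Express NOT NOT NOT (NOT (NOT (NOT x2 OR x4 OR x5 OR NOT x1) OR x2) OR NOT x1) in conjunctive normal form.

x2 AND x1

NOT NOT NOT (NOT (NOT (NOT x2 OR x4 OR x5 OR NOT x1) OR x2) OR NOT x1)
⇔ NOT (NOT (NOT (NOT x2 OR x4 OR x5 OR NOT x1) OR x2) OR NOT x1)   [double negation]
⇔ NOT NOT (NOT (NOT x2 OR x4 OR x5 OR NOT x1) OR x2) AND NOT NOT x1   [De Morgan]
⇔ (NOT (NOT x2 OR x4 OR x5 OR NOT x1) OR x2) AND NOT NOT x1   [double negation]
⇔ ((NOT NOT x2 AND NOT x4 AND NOT x5 AND NOT NOT x1) OR x2) AND NOT NOT x1   [De Morgan]
⇔ ((x2 AND NOT x4 AND NOT x5 AND NOT NOT x1) OR x2) AND NOT NOT x1   [double negation]
⇔ ((x2 AND NOT x4 AND NOT x5 AND x1) OR x2) AND NOT NOT x1   [double negation]
⇔ ((x2 AND NOT x4 AND NOT x5 AND x1) OR x2) AND x1   [double negation]
⇔ (x2 OR x2) AND (NOT x4 OR x2) AND (NOT x5 OR x2) AND (x1 OR x2) AND x1   [distribute OR over AND]
⇔ x2 AND x1   [simplify]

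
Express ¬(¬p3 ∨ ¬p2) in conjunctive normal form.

p3 ∧ p2

¬(¬p3 ∨ ¬p2)
⇔ ¬¬p3 ∧ ¬¬p2   [De Morgan]
⇔ p3 ∧ ¬¬p2   [double negation]
⇔ p3 ∧ p2   [double negation]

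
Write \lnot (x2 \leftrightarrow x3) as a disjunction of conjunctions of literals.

\lnot (x2 \leftrightarrow x3)
≡ \lnot ((x2 \to x3) \land (x3 \to x2))   — eliminate \leftrightarrow
≡ \lnot ((\lnot x2 \lor x3) \land (x3 \to x2))   — eliminate \to
≡ \lnot ((\lnot x2 \lor x3) \land (\lnot x3 \lor x2))   — eliminate \to
≡ \lnot (\lnot x2 \lor x3) \lor \lnot (\lnot x3 \lor x2)   — De Morgan
≡ (\lnot \lnot x2 \land \lnot x3) \lor \lnot (\lnot x3 \lor x2)   — De Morgan
≡ (x2 \land \lnot x3) \lor \lnot (\lnot x3 \lor x2)   — double negation
≡ (x2 \land \lnot x3) \lor (\lnot \lnot x3 \land \lnot x2)   — De Morgan
≡ (x2 \land \lnot x3) \lor (x3 \land \lnot x2)   — double negation

(x2 \land \lnot x3) \lor (x3 \land \lnot x2)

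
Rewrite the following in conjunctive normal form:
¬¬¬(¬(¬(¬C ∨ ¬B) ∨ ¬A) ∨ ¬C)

¬¬¬(¬(¬(¬C ∨ ¬B) ∨ ¬A) ∨ ¬C)
= ¬(¬(¬(¬C ∨ ¬B) ∨ ¬A) ∨ ¬C)   — double negation
= ¬¬(¬(¬C ∨ ¬B) ∨ ¬A) ∧ ¬¬C   — De Morgan
= (¬(¬C ∨ ¬B) ∨ ¬A) ∧ ¬¬C   — double negation
= ((¬¬C ∧ ¬¬B) ∨ ¬A) ∧ ¬¬C   — De Morgan
= ((C ∧ ¬¬B) ∨ ¬A) ∧ ¬¬C   — double negation
= ((C ∧ B) ∨ ¬A) ∧ ¬¬C   — double negation
= ((C ∧ B) ∨ ¬A) ∧ C   — double negation
= (C ∨ ¬A) ∧ (B ∨ ¬A) ∧ C   — distribute ∨ over ∧
= (B ∨ ¬A) ∧ C   — simplify

(B ∨ ¬A) ∧ C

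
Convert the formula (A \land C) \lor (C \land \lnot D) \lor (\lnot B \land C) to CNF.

(A \land C) \lor (C \land \lnot D) \lor (\lnot B \land C)
⇔ (A \lor C \lor \lnot B) \land (A \lor C \lor C) \land (A \lor \lnot D \lor \lnot B) \land (A \lor \lnot D \lor C) \land (C \lor C \lor \lnot B) \land (C \lor C \lor C) \land (C \lor \lnot D \lor \lnot B) \land (C \lor \lnot D \lor C)   [distribute \lor over \land]
⇔ (A \lor \lnot D \lor \lnot B) \land C   [simplify]

(A \lor \lnot D \lor \lnot B) \land C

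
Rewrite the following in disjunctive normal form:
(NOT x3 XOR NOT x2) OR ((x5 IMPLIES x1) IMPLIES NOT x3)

(x3 AND NOT x2) OR (x5 AND NOT x1) OR NOT x3

(NOT x3 XOR NOT x2) OR ((x5 IMPLIES x1) IMPLIES NOT x3)
≡ (NOT x3 AND NOT NOT x2) OR (NOT NOT x3 AND NOT x2) OR ((x5 IMPLIES x1) IMPLIES NOT x3)   (expand XOR)
≡ (NOT x3 AND NOT NOT x2) OR (NOT NOT x3 AND NOT x2) OR NOT (x5 IMPLIES x1) OR NOT x3   (eliminate IMPLIES)
≡ (NOT x3 AND NOT NOT x2) OR (NOT NOT x3 AND NOT x2) OR NOT (NOT x5 OR x1) OR NOT x3   (eliminate IMPLIES)
≡ (NOT x3 AND x2) OR (NOT NOT x3 AND NOT x2) OR NOT (NOT x5 OR x1) OR NOT x3   (double negation)
≡ (NOT x3 AND x2) OR (x3 AND NOT x2) OR NOT (NOT x5 OR x1) OR NOT x3   (double negation)
≡ (NOT x3 AND x2) OR (x3 AND NOT x2) OR (NOT NOT x5 AND NOT x1) OR NOT x3   (De Morgan)
≡ (NOT x3 AND x2) OR (x3 AND NOT x2) OR (x5 AND NOT x1) OR NOT x3   (double negation)
≡ (x3 AND NOT x2) OR (x5 AND NOT x1) OR NOT x3   (simplify)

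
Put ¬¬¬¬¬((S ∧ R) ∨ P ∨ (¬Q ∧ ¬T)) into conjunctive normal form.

¬¬¬¬¬((S ∧ R) ∨ P ∨ (¬Q ∧ ¬T))
≡ ¬¬¬((S ∧ R) ∨ P ∨ (¬Q ∧ ¬T))   — double negation
≡ ¬((S ∧ R) ∨ P ∨ (¬Q ∧ ¬T))   — double negation
≡ ¬(S ∧ R) ∧ ¬P ∧ ¬(¬Q ∧ ¬T)   — De Morgan
≡ (¬S ∨ ¬R) ∧ ¬P ∧ ¬(¬Q ∧ ¬T)   — De Morgan
≡ (¬S ∨ ¬R) ∧ ¬P ∧ (¬¬Q ∨ ¬¬T)   — De Morgan
≡ (¬S ∨ ¬R) ∧ ¬P ∧ (Q ∨ ¬¬T)   — double negation
≡ (¬S ∨ ¬R) ∧ ¬P ∧ (Q ∨ T)   — double negation

(¬S ∨ ¬R) ∧ ¬P ∧ (Q ∨ T)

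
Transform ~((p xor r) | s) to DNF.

~((p xor r) | s)
⇔ ~((p & ~r) | (~p & r) | s)   (expand xor)
⇔ ~(p & ~r) & ~(~p & r) & ~s   (De Morgan)
⇔ (~p | ~~r) & ~(~p & r) & ~s   (De Morgan)
⇔ (~p | r) & ~(~p & r) & ~s   (double negation)
⇔ (~p | r) & (~~p | ~r) & ~s   (De Morgan)
⇔ (~p | r) & (p | ~r) & ~s   (double negation)
⇔ (~p & p & ~s) | (~p & ~r & ~s) | (r & p & ~s) | (r & ~r & ~s)   (distribute & over |)
⇔ (~p & ~r & ~s) | (r & p & ~s)   (simplify)

(~p & ~r & ~s) | (r & p & ~s)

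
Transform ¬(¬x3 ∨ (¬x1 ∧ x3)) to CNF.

x3 ∧ (x1 ∨ ¬x3)

¬(¬x3 ∨ (¬x1 ∧ x3))
⇔ ¬¬x3 ∧ ¬(¬x1 ∧ x3)   — De Morgan
⇔ x3 ∧ ¬(¬x1 ∧ x3)   — double negation
⇔ x3 ∧ (¬¬x1 ∨ ¬x3)   — De Morgan
⇔ x3 ∧ (x1 ∨ ¬x3)   — double negation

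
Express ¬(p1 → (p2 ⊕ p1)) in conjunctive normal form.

¬(p1 → (p2 ⊕ p1))
≡ ¬(¬p1 ∨ (p2 ⊕ p1))   (eliminate →)
≡ ¬(¬p1 ∨ ((p2 ∨ p1) ∧ ¬(p2 ∧ p1)))   (expand ⊕)
≡ ¬¬p1 ∧ ¬((p2 ∨ p1) ∧ ¬(p2 ∧ p1))   (De Morgan)
≡ p1 ∧ ¬((p2 ∨ p1) ∧ ¬(p2 ∧ p1))   (double negation)
≡ p1 ∧ (¬(p2 ∨ p1) ∨ ¬¬(p2 ∧ p1))   (De Morgan)
≡ p1 ∧ ((¬p2 ∧ ¬p1) ∨ ¬¬(p2 ∧ p1))   (De Morgan)
≡ p1 ∧ ((¬p2 ∧ ¬p1) ∨ (p2 ∧ p1))   (double negation)
≡ p1 ∧ (¬p2 ∨ p2) ∧ (¬p2 ∨ p1) ∧ (¬p1 ∨ p2) ∧ (¬p1 ∨ p1)   (distribute ∨ over ∧)
≡ p1 ∧ (¬p1 ∨ p2)   (simplify)

p1 ∧ (¬p1 ∨ p2)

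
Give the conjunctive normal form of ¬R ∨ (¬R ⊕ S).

¬R ∨ S

¬R ∨ (¬R ⊕ S)
≡ ¬R ∨ ((¬R ∨ S) ∧ ¬(¬R ∧ S))   — expand ⊕
≡ ¬R ∨ ((¬R ∨ S) ∧ (¬¬R ∨ ¬S))   — De Morgan
≡ ¬R ∨ ((¬R ∨ S) ∧ (R ∨ ¬S))   — double negation
≡ (¬R ∨ ¬R ∨ S) ∧ (¬R ∨ R ∨ ¬S)   — distribute ∨ over ∧
≡ ¬R ∨ S   — simplify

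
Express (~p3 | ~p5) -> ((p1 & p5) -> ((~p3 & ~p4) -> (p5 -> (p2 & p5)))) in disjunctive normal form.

~p1 | ~p5 | p3 | p4 | (p2 & p5)

(~p3 | ~p5) -> ((p1 & p5) -> ((~p3 & ~p4) -> (p5 -> (p2 & p5))))
≡ ~(~p3 | ~p5) | ((p1 & p5) -> ((~p3 & ~p4) -> (p5 -> (p2 & p5))))   (eliminate ->)
≡ ~(~p3 | ~p5) | ~(p1 & p5) | ((~p3 & ~p4) -> (p5 -> (p2 & p5)))   (eliminate ->)
≡ ~(~p3 | ~p5) | ~(p1 & p5) | ~(~p3 & ~p4) | (p5 -> (p2 & p5))   (eliminate ->)
≡ ~(~p3 | ~p5) | ~(p1 & p5) | ~(~p3 & ~p4) | ~p5 | (p2 & p5)   (eliminate ->)
≡ (~~p3 & ~~p5) | ~(p1 & p5) | ~(~p3 & ~p4) | ~p5 | (p2 & p5)   (De Morgan)
≡ (p3 & ~~p5) | ~(p1 & p5) | ~(~p3 & ~p4) | ~p5 | (p2 & p5)   (double negation)
≡ (p3 & p5) | ~(p1 & p5) | ~(~p3 & ~p4) | ~p5 | (p2 & p5)   (double negation)
≡ (p3 & p5) | ~p1 | ~p5 | ~(~p3 & ~p4) | ~p5 | (p2 & p5)   (De Morgan)
≡ (p3 & p5) | ~p1 | ~p5 | ~~p3 | ~~p4 | ~p5 | (p2 & p5)   (De Morgan)
≡ (p3 & p5) | ~p1 | ~p5 | p3 | ~~p4 | ~p5 | (p2 & p5)   (double negation)
≡ (p3 & p5) | ~p1 | ~p5 | p3 | p4 | ~p5 | (p2 & p5)   (double negation)
≡ ~p1 | ~p5 | p3 | p4 | (p2 & p5)   (simplify)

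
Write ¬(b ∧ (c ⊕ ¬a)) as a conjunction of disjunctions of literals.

(¬b ∨ ¬c ∨ ¬a) ∧ (¬b ∨ a ∨ c)

¬(b ∧ (c ⊕ ¬a))
≡ ¬(b ∧ (c ∨ ¬a) ∧ ¬(c ∧ ¬a))   — expand ⊕
≡ ¬b ∨ ¬(c ∨ ¬a) ∨ ¬¬(c ∧ ¬a)   — De Morgan
≡ ¬b ∨ (¬c ∧ ¬¬a) ∨ ¬¬(c ∧ ¬a)   — De Morgan
≡ ¬b ∨ (¬c ∧ a) ∨ ¬¬(c ∧ ¬a)   — double negation
≡ ¬b ∨ (¬c ∧ a) ∨ (c ∧ ¬a)   — double negation
≡ (¬b ∨ ¬c ∨ c) ∧ (¬b ∨ ¬c ∨ ¬a) ∧ (¬b ∨ a ∨ c) ∧ (¬b ∨ a ∨ ¬a)   — distribute ∨ over ∧
≡ (¬b ∨ ¬c ∨ ¬a) ∧ (¬b ∨ a ∨ c)   — simplify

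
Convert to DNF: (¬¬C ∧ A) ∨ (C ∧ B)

(¬¬C ∧ A) ∨ (C ∧ B)
≡ (C ∧ A) ∨ (C ∧ B)   — double negation

(C ∧ A) ∨ (C ∧ B)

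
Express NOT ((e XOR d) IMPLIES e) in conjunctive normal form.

(e OR d) AND NOT e

NOT ((e XOR d) IMPLIES e)
≡ NOT (NOT (e XOR d) OR e)   [eliminate IMPLIES]
≡ NOT (NOT ((e OR d) AND NOT (e AND d)) OR e)   [expand XOR]
≡ NOT NOT ((e OR d) AND NOT (e AND d)) AND NOT e   [De Morgan]
≡ (e OR d) AND NOT (e AND d) AND NOT e   [double negation]
≡ (e OR d) AND (NOT e OR NOT d) AND NOT e   [De Morgan]
≡ (e OR d) AND NOT e   [simplify]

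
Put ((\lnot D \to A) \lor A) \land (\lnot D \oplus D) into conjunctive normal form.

((\lnot D \to A) \lor A) \land (\lnot D \oplus D)
= (\lnot \lnot D \lor A \lor A) \land (\lnot D \oplus D)   (eliminate \to)
= (\lnot \lnot D \lor A \lor A) \land (\lnot D \lor D) \land \lnot (\lnot D \land D)   (expand \oplus)
= (D \lor A \lor A) \land (\lnot D \lor D) \land \lnot (\lnot D \land D)   (double negation)
= (D \lor A \lor A) \land (\lnot D \lor D) \land (\lnot \lnot D \lor \lnot D)   (De Morgan)
= (D \lor A \lor A) \land (\lnot D \lor D) \land (D \lor \lnot D)   (double negation)
= D \lor A   (simplify)

D \lor A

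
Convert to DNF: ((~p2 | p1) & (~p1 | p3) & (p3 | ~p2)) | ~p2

((~p2 | p1) & (~p1 | p3) & (p3 | ~p2)) | ~p2
≡ (~p2 & ~p1 & p3) | (~p2 & ~p1 & ~p2) | (~p2 & p3 & p3) | (~p2 & p3 & ~p2) | (p1 & ~p1 & p3) | (p1 & ~p1 & ~p2) | (p1 & p3 & p3) | (p1 & p3 & ~p2) | ~p2   [distribute & over |]
≡ (p1 & p3) | ~p2   [simplify]

(p1 & p3) | ~p2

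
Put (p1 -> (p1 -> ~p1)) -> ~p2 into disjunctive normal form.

p1 | ~p2

(p1 -> (p1 -> ~p1)) -> ~p2
= ~(p1 -> (p1 -> ~p1)) | ~p2   — eliminate ->
= ~(~p1 | (p1 -> ~p1)) | ~p2   — eliminate ->
= ~(~p1 | ~p1 | ~p1) | ~p2   — eliminate ->
= (~~p1 & ~~p1 & ~~p1) | ~p2   — De Morgan
= (p1 & ~~p1 & ~~p1) | ~p2   — double negation
= (p1 & p1 & ~~p1) | ~p2   — double negation
= (p1 & p1 & p1) | ~p2   — double negation
= p1 | ~p2   — simplify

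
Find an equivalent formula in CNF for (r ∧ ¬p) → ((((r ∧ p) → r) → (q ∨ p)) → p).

(r ∧ ¬p) → ((((r ∧ p) → r) → (q ∨ p)) → p)
≡ ¬(r ∧ ¬p) ∨ ((((r ∧ p) → r) → (q ∨ p)) → p)   [eliminate →]
≡ ¬(r ∧ ¬p) ∨ ¬(((r ∧ p) → r) → (q ∨ p)) ∨ p   [eliminate →]
≡ ¬(r ∧ ¬p) ∨ ¬(¬((r ∧ p) → r) ∨ q ∨ p) ∨ p   [eliminate →]
≡ ¬(r ∧ ¬p) ∨ ¬(¬(¬(r ∧ p) ∨ r) ∨ q ∨ p) ∨ p   [eliminate →]
≡ ¬r ∨ ¬¬p ∨ ¬(¬(¬(r ∧ p) ∨ r) ∨ q ∨ p) ∨ p   [De Morgan]
≡ ¬r ∨ p ∨ ¬(¬(¬(r ∧ p) ∨ r) ∨ q ∨ p) ∨ p   [double negation]
≡ ¬r ∨ p ∨ (¬¬(¬(r ∧ p) ∨ r) ∧ ¬q ∧ ¬p) ∨ p   [De Morgan]
≡ ¬r ∨ p ∨ ((¬(r ∧ p) ∨ r) ∧ ¬q ∧ ¬p) ∨ p   [double negation]
≡ ¬r ∨ p ∨ ((¬r ∨ ¬p ∨ r) ∧ ¬q ∧ ¬p) ∨ p   [De Morgan]
≡ (¬r ∨ p ∨ ¬r ∨ ¬p ∨ r ∨ p) ∧ (¬r ∨ p ∨ ¬q ∨ p) ∧ (¬r ∨ p ∨ ¬p ∨ p)   [distribute ∨ over ∧]
≡ ¬r ∨ p ∨ ¬q   [simplify]

¬r ∨ p ∨ ¬q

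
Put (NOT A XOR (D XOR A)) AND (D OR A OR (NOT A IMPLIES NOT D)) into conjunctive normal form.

(NOT A OR NOT D) AND (A OR NOT D)

(NOT A XOR (D XOR A)) AND (D OR A OR (NOT A IMPLIES NOT D))
= (NOT A OR (D XOR A)) AND NOT (NOT A AND (D XOR A)) AND (D OR A OR (NOT A IMPLIES NOT D))
= (NOT A OR ((D OR A) AND NOT (D AND A))) AND NOT (NOT A AND (D XOR A)) AND (D OR A OR (NOT A IMPLIES NOT D))
= (NOT A OR ((D OR A) AND NOT (D AND A))) AND NOT (NOT A AND (D OR A) AND NOT (D AND A)) AND (D OR A OR (NOT A IMPLIES NOT D))
= (NOT A OR ((D OR A) AND NOT (D AND A))) AND NOT (NOT A AND (D OR A) AND NOT (D AND A)) AND (D OR A OR NOT NOT A OR NOT D)
= (NOT A OR ((D OR A) AND (NOT D OR NOT A))) AND NOT (NOT A AND (D OR A) AND NOT (D AND A)) AND (D OR A OR NOT NOT A OR NOT D)
= (NOT A OR ((D OR A) AND (NOT D OR NOT A))) AND (NOT NOT A OR NOT (D OR A) OR NOT NOT (D AND A)) AND (D OR A OR NOT NOT A OR NOT D)
= (NOT A OR ((D OR A) AND (NOT D OR NOT A))) AND (A OR NOT (D OR A) OR NOT NOT (D AND A)) AND (D OR A OR NOT NOT A OR NOT D)
= (NOT A OR ((D OR A) AND (NOT D OR NOT A))) AND (A OR (NOT D AND NOT A) OR NOT NOT (D AND A)) AND (D OR A OR NOT NOT A OR NOT D)
= (NOT A OR ((D OR A) AND (NOT D OR NOT A))) AND (A OR (NOT D AND NOT A) OR (D AND A)) AND (D OR A OR NOT NOT A OR NOT D)
= (NOT A OR ((D OR A) AND (NOT D OR NOT A))) AND (A OR (NOT D AND NOT A) OR (D AND A)) AND (D OR A OR A OR NOT D)
= (NOT A OR D OR A) AND (NOT A OR NOT D OR NOT A) AND (A OR NOT D OR D) AND (A OR NOT D OR A) AND (A OR NOT A OR D) AND (A OR NOT A OR A) AND (D OR A OR A OR NOT D)
= (NOT A OR NOT D) AND (A OR NOT D)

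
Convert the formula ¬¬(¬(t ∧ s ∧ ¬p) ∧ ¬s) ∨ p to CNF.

¬s ∨ p

¬¬(¬(t ∧ s ∧ ¬p) ∧ ¬s) ∨ p
≡ (¬(t ∧ s ∧ ¬p) ∧ ¬s) ∨ p   [double negation]
≡ ((¬t ∨ ¬s ∨ ¬¬p) ∧ ¬s) ∨ p   [De Morgan]
≡ ((¬t ∨ ¬s ∨ p) ∧ ¬s) ∨ p   [double negation]
≡ (¬t ∨ ¬s ∨ p ∨ p) ∧ (¬s ∨ p)   [distribute ∨ over ∧]
≡ ¬s ∨ p   [simplify]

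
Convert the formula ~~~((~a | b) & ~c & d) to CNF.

~~~((~a | b) & ~c & d)
⇔ ~((~a | b) & ~c & d)   [double negation]
⇔ ~(~a | b) | ~~c | ~d   [De Morgan]
⇔ (~~a & ~b) | ~~c | ~d   [De Morgan]
⇔ (a & ~b) | ~~c | ~d   [double negation]
⇔ (a & ~b) | c | ~d   [double negation]
⇔ (a | c | ~d) & (~b | c | ~d)   [distribute | over &]

(a | c | ~d) & (~b | c | ~d)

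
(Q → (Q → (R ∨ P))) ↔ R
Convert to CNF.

(Q → (Q → (R ∨ P))) ↔ R
≡ ((Q → (Q → (R ∨ P))) → R) ∧ (R → (Q → (Q → (R ∨ P))))   (eliminate ↔)
≡ (¬(Q → (Q → (R ∨ P))) ∨ R) ∧ (R → (Q → (Q → (R ∨ P))))   (eliminate →)
≡ (¬(¬Q ∨ (Q → (R ∨ P))) ∨ R) ∧ (R → (Q → (Q → (R ∨ P))))   (eliminate →)
≡ (¬(¬Q ∨ ¬Q ∨ R ∨ P) ∨ R) ∧ (R → (Q → (Q → (R ∨ P))))   (eliminate →)
≡ (¬(¬Q ∨ ¬Q ∨ R ∨ P) ∨ R) ∧ (¬R ∨ (Q → (Q → (R ∨ P))))   (eliminate →)
≡ (¬(¬Q ∨ ¬Q ∨ R ∨ P) ∨ R) ∧ (¬R ∨ ¬Q ∨ (Q → (R ∨ P)))   (eliminate →)
≡ (¬(¬Q ∨ ¬Q ∨ R ∨ P) ∨ R) ∧ (¬R ∨ ¬Q ∨ ¬Q ∨ R ∨ P)   (eliminate →)
≡ ((¬¬Q ∧ ¬¬Q ∧ ¬R ∧ ¬P) ∨ R) ∧ (¬R ∨ ¬Q ∨ ¬Q ∨ R ∨ P)   (De Morgan)
≡ ((Q ∧ ¬¬Q ∧ ¬R ∧ ¬P) ∨ R) ∧ (¬R ∨ ¬Q ∨ ¬Q ∨ R ∨ P)   (double negation)
≡ ((Q ∧ Q ∧ ¬R ∧ ¬P) ∨ R) ∧ (¬R ∨ ¬Q ∨ ¬Q ∨ R ∨ P)   (double negation)
≡ (Q ∨ R) ∧ (Q ∨ R) ∧ (¬R ∨ R) ∧ (¬P ∨ R) ∧ (¬R ∨ ¬Q ∨ ¬Q ∨ R ∨ P)   (distribute ∨ over ∧)
≡ (Q ∨ R) ∧ (¬P ∨ R)   (simplify)

(Q ∨ R) ∧ (¬P ∨ R)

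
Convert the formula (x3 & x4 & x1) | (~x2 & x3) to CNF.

(x3 & x4 & x1) | (~x2 & x3)
≡ (x3 | ~x2) & (x3 | x3) & (x4 | ~x2) & (x4 | x3) & (x1 | ~x2) & (x1 | x3)   (distribute | over &)
≡ x3 & (x4 | ~x2) & (x1 | ~x2)   (simplify)

x3 & (x4 | ~x2) & (x1 | ~x2)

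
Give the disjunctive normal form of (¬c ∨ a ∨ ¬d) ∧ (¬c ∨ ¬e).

(¬c ∨ a ∨ ¬d) ∧ (¬c ∨ ¬e)
≡ ¬c ∧ ¬c ∨ ¬c ∧ ¬e ∨ a ∧ ¬c ∨ a ∧ ¬e ∨ ¬d ∧ ¬c ∨ ¬d ∧ ¬e   [distribute ∧ over ∨]
≡ ¬c ∨ a ∧ ¬e ∨ ¬d ∧ ¬e   [simplify]

¬c ∨ a ∧ ¬e ∨ ¬d ∧ ¬e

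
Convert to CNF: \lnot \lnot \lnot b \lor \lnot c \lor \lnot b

\lnot b \lor \lnot c

\lnot \lnot \lnot b \lor \lnot c \lor \lnot b
⇔ \lnot b \lor \lnot c \lor \lnot b   [double negation]
⇔ \lnot b \lor \lnot c   [simplify]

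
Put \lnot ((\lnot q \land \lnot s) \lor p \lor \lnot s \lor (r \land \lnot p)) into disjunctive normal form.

\lnot ((\lnot q \land \lnot s) \lor p \lor \lnot s \lor (r \land \lnot p))
⇔ \lnot (\lnot q \land \lnot s) \land \lnot p \land \lnot \lnot s \land \lnot (r \land \lnot p)
⇔ (\lnot \lnot q \lor \lnot \lnot s) \land \lnot p \land \lnot \lnot s \land \lnot (r \land \lnot p)
⇔ (q \lor \lnot \lnot s) \land \lnot p \land \lnot \lnot s \land \lnot (r \land \lnot p)
⇔ (q \lor s) \land \lnot p \land \lnot \lnot s \land \lnot (r \land \lnot p)
⇔ (q \lor s) \land \lnot p \land s \land \lnot (r \land \lnot p)
⇔ (q \lor s) \land \lnot p \land s \land (\lnot r \lor \lnot \lnot p)
⇔ (q \lor s) \land \lnot p \land s \land (\lnot r \lor p)
⇔ (q \land \lnot p \land s \land \lnot r) \lor (q \land \lnot p \land s \land p) \lor (s \land \lnot p \land s \land \lnot r) \lor (s \land \lnot p \land s \land p)
⇔ s \land \lnot p \land \lnot r

s \land \lnot p \land \lnot r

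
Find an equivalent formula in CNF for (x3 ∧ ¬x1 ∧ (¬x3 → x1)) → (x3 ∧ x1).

¬x3 ∨ x1

(x3 ∧ ¬x1 ∧ (¬x3 → x1)) → (x3 ∧ x1)
≡ ¬(x3 ∧ ¬x1 ∧ (¬x3 → x1)) ∨ (x3 ∧ x1)   (eliminate →)
≡ ¬(x3 ∧ ¬x1 ∧ (¬¬x3 ∨ x1)) ∨ (x3 ∧ x1)   (eliminate →)
≡ ¬x3 ∨ ¬¬x1 ∨ ¬(¬¬x3 ∨ x1) ∨ (x3 ∧ x1)   (De Morgan)
≡ ¬x3 ∨ x1 ∨ ¬(¬¬x3 ∨ x1) ∨ (x3 ∧ x1)   (double negation)
≡ ¬x3 ∨ x1 ∨ (¬¬¬x3 ∧ ¬x1) ∨ (x3 ∧ x1)   (De Morgan)
≡ ¬x3 ∨ x1 ∨ (¬x3 ∧ ¬x1) ∨ (x3 ∧ x1)   (double negation)
≡ (¬x3 ∨ x1 ∨ ¬x3 ∨ x3) ∧ (¬x3 ∨ x1 ∨ ¬x3 ∨ x1) ∧ (¬x3 ∨ x1 ∨ ¬x1 ∨ x3) ∧ (¬x3 ∨ x1 ∨ ¬x1 ∨ x1)   (distribute ∨ over ∧)
≡ ¬x3 ∨ x1   (simplify)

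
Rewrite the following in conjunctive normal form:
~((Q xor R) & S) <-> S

~((Q xor R) & S) <-> S
≡ (~((Q xor R) & S) -> S) & (S -> ~((Q xor R) & S))   [eliminate <->]
≡ (~~((Q xor R) & S) | S) & (S -> ~((Q xor R) & S))   [eliminate ->]
≡ (~~((Q | R) & ~(Q & R) & S) | S) & (S -> ~((Q xor R) & S))   [expand xor]
≡ (~~((Q | R) & ~(Q & R) & S) | S) & (~S | ~((Q xor R) & S))   [eliminate ->]
≡ (~~((Q | R) & ~(Q & R) & S) | S) & (~S | ~((Q | R) & ~(Q & R) & S))   [expand xor]
≡ (((Q | R) & ~(Q & R) & S) | S) & (~S | ~((Q | R) & ~(Q & R) & S))   [double negation]
≡ (((Q | R) & (~Q | ~R) & S) | S) & (~S | ~((Q | R) & ~(Q & R) & S))   [De Morgan]
≡ (((Q | R) & (~Q | ~R) & S) | S) & (~S | ~(Q | R) | ~~(Q & R) | ~S)   [De Morgan]
≡ (((Q | R) & (~Q | ~R) & S) | S) & (~S | (~Q & ~R) | ~~(Q & R) | ~S)   [De Morgan]
≡ (((Q | R) & (~Q | ~R) & S) | S) & (~S | (~Q & ~R) | (Q & R) | ~S)   [double negation]
≡ (Q | R | S) & (~Q | ~R | S) & (S | S) & (~S | ~Q | Q | ~S) & (~S | ~Q | R | ~S) & (~S | ~R | Q | ~S) & (~S | ~R | R | ~S)   [distribute | over &]
≡ S & (~S | ~Q | R) & (~S | ~R | Q)   [simplify]

S & (~S | ~Q | R) & (~S | ~R | Q)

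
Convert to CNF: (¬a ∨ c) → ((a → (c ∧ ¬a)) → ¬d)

a ∨ ¬d

(¬a ∨ c) → ((a → (c ∧ ¬a)) → ¬d)
≡ ¬(¬a ∨ c) ∨ ((a → (c ∧ ¬a)) → ¬d)   [eliminate →]
≡ ¬(¬a ∨ c) ∨ ¬(a → (c ∧ ¬a)) ∨ ¬d   [eliminate →]
≡ ¬(¬a ∨ c) ∨ ¬(¬a ∨ (c ∧ ¬a)) ∨ ¬d   [eliminate →]
≡ (¬¬a ∧ ¬c) ∨ ¬(¬a ∨ (c ∧ ¬a)) ∨ ¬d   [De Morgan]
≡ (a ∧ ¬c) ∨ ¬(¬a ∨ (c ∧ ¬a)) ∨ ¬d   [double negation]
≡ (a ∧ ¬c) ∨ (¬¬a ∧ ¬(c ∧ ¬a)) ∨ ¬d   [De Morgan]
≡ (a ∧ ¬c) ∨ (a ∧ ¬(c ∧ ¬a)) ∨ ¬d   [double negation]
≡ (a ∧ ¬c) ∨ (a ∧ (¬c ∨ ¬¬a)) ∨ ¬d   [De Morgan]
≡ (a ∧ ¬c) ∨ (a ∧ (¬c ∨ a)) ∨ ¬d   [double negation]
≡ (a ∨ a ∨ ¬d) ∧ (a ∨ ¬c ∨ a ∨ ¬d) ∧ (¬c ∨ a ∨ ¬d) ∧ (¬c ∨ ¬c ∨ a ∨ ¬d)   [distribute ∨ over ∧]
≡ a ∨ ¬d   [simplify]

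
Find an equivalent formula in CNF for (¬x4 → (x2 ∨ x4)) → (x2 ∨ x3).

(¬x4 → (x2 ∨ x4)) → (x2 ∨ x3)
≡ ¬(¬x4 → (x2 ∨ x4)) ∨ x2 ∨ x3   [eliminate →]
≡ ¬(¬¬x4 ∨ x2 ∨ x4) ∨ x2 ∨ x3   [eliminate →]
≡ (¬¬¬x4 ∧ ¬x2 ∧ ¬x4) ∨ x2 ∨ x3   [De Morgan]
≡ (¬x4 ∧ ¬x2 ∧ ¬x4) ∨ x2 ∨ x3   [double negation]
≡ (¬x4 ∨ x2 ∨ x3) ∧ (¬x2 ∨ x2 ∨ x3) ∧ (¬x4 ∨ x2 ∨ x3)   [distribute ∨ over ∧]
≡ ¬x4 ∨ x2 ∨ x3   [simplify]

¬x4 ∨ x2 ∨ x3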